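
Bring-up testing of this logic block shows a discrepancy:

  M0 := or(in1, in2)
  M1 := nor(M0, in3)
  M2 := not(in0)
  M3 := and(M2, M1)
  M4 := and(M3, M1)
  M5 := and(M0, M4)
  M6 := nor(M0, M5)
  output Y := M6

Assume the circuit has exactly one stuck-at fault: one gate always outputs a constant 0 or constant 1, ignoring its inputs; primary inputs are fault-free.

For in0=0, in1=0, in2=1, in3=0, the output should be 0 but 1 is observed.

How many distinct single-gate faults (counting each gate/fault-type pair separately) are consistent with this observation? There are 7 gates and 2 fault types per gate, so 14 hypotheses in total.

Fault-free: M0=1, M1=0, M2=1, M3=0, M4=0, M5=0, M6=0 → 0. Observed 1.
  M0 stuck-at-0: output 1 ✓
  M0 stuck-at-1: output 0 ✗
  M1 stuck-at-0: output 0 ✗
  M1 stuck-at-1: output 0 ✗
  M2 stuck-at-0: output 0 ✗
  M2 stuck-at-1: output 0 ✗
  M3 stuck-at-0: output 0 ✗
  M3 stuck-at-1: output 0 ✗
  M4 stuck-at-0: output 0 ✗
  M4 stuck-at-1: output 0 ✗
  M5 stuck-at-0: output 0 ✗
  M5 stuck-at-1: output 0 ✗
  M6 stuck-at-0: output 0 ✗
  M6 stuck-at-1: output 1 ✓
Consistent faults: {M0 stuck-at-0, M6 stuck-at-1} — 2 in all.

2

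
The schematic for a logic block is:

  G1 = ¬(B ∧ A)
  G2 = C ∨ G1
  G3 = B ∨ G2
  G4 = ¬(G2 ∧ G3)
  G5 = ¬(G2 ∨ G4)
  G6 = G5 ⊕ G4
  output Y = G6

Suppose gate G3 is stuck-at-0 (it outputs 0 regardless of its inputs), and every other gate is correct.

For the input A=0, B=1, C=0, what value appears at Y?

Propagate with G3 forced: G1=1, G2=1, G3=0 [stuck-at-0], G4=1, G5=0, G6=1.
So Y = 1. (Without the fault it would be 0.)

1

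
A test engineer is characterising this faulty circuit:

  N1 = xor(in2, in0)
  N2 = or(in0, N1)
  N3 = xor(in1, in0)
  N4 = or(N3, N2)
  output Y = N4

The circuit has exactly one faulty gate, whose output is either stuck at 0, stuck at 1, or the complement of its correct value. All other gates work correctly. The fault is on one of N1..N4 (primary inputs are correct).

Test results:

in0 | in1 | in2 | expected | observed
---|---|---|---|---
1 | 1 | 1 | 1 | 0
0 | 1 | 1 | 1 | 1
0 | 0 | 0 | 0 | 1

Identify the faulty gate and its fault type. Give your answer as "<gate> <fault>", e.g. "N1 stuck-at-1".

N2 inverted output

Fault-free values for test 1 (in0=1, in1=1, in2=1): N1=0, N2=1, N3=0, N4=1, giving Y=1. Observed 0.
Test 1: faults giving observed 0 are {N2 stuck-at-0, N2 inverted output, N4 stuck-at-0, N4 inverted output}.
Test 2 (in0=0, in1=1, in2=1): fault-free N1=1, N2=1, N3=1, N4=1 → 1; observed 1. Eliminates N4 stuck-at-0, N4 inverted output.
Test 3 (in0=0, in1=0, in2=0): fault-free N1=0, N2=0, N3=0, N4=0 → 0; observed 1. Eliminates N2 stuck-at-0.
Only N2 inverted output is consistent with every test.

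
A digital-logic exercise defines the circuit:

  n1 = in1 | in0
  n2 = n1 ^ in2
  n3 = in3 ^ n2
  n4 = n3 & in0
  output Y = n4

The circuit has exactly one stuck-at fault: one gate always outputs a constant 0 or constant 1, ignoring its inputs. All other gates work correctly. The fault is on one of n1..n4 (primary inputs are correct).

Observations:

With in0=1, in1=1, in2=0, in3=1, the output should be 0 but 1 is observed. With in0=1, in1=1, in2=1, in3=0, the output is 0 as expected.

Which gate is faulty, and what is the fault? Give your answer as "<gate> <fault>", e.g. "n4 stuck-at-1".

n2 stuck-at-0

Fault-free values for test 1 (in0=1, in1=1, in2=0, in3=1): n1=1, n2=1, n3=0, n4=0, giving Y=0. Observed 1.
Test 1: faults giving observed 1 are {n1 stuck-at-0, n2 stuck-at-0, n3 stuck-at-1, n4 stuck-at-1}.
Test 2 (in0=1, in1=1, in2=1, in3=0): fault-free n1=1, n2=0, n3=0, n4=0 → 0; observed 0. Eliminates n1 stuck-at-0, n3 stuck-at-1, n4 stuck-at-1.
Only n2 stuck-at-0 is consistent with every test.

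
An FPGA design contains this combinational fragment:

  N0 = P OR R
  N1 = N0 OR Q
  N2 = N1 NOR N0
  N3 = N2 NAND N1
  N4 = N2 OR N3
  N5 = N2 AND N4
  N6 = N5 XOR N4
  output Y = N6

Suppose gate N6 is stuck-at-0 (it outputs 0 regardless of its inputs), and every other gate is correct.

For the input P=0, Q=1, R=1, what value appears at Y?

Propagate with N6 forced: N0=1, N1=1, N2=0, N3=1, N4=1, N5=0, N6=0 [stuck-at-0].
So Y = 0. (Without the fault it would be 1.)

0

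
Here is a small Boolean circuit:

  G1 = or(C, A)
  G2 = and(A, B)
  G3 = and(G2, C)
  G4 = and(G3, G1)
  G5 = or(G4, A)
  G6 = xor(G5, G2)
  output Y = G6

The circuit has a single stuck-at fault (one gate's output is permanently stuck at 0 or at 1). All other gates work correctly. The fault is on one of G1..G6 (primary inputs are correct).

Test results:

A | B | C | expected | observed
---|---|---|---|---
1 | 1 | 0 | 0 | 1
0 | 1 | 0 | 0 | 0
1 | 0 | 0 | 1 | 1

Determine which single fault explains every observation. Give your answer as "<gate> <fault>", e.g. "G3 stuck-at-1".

Fault-free values for test 1 (A=1, B=1, C=0): G1=1, G2=1, G3=0, G4=0, G5=1, G6=0, giving Y=0. Observed 1.
Test 1: faults giving observed 1 are {G2 stuck-at-0, G5 stuck-at-0, G6 stuck-at-1}.
Test 2 (A=0, B=1, C=0): fault-free G1=0, G2=0, G3=0, G4=0, G5=0, G6=0 → 0; observed 0. Eliminates G6 stuck-at-1.
Test 3 (A=1, B=0, C=0): fault-free G1=1, G2=0, G3=0, G4=0, G5=1, G6=1 → 1; observed 1. Eliminates G5 stuck-at-0.
Only G2 stuck-at-0 is consistent with every test.

G2 stuck-at-0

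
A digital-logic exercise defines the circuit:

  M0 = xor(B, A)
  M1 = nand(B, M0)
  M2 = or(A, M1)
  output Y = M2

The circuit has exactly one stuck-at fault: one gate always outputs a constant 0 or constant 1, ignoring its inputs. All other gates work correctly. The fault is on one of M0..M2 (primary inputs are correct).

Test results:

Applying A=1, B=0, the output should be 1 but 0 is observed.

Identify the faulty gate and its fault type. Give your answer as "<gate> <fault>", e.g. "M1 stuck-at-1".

M2 stuck-at-0

Fault-free values for test 1 (A=1, B=0): M0=1, M1=1, M2=1, giving Y=1. Observed 0.
Test 1: faults giving observed 0 are {M2 stuck-at-0}.
Only M2 stuck-at-0 is consistent with every test.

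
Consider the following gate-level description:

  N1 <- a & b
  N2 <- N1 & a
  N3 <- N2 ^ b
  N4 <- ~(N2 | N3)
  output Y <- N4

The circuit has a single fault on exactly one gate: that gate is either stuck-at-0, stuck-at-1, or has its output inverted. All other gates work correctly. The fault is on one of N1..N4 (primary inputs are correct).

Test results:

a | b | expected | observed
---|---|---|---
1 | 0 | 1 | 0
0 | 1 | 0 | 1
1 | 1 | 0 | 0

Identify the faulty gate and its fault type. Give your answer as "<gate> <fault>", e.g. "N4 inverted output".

Fault-free values for test 1 (a=1, b=0): N1=0, N2=0, N3=0, N4=1, giving Y=1. Observed 0.
Test 1: faults giving observed 0 are {N1 stuck-at-1, N1 inverted output, N2 stuck-at-1, N2 inverted output, N3 stuck-at-1, N3 inverted output, N4 stuck-at-0, N4 inverted output}.
Test 2 (a=0, b=1): fault-free N1=0, N2=0, N3=1, N4=0 → 0; observed 1. Eliminates N1 stuck-at-1, N1 inverted output, N2 stuck-at-1, N2 inverted output, N3 stuck-at-1, N4 stuck-at-0.
Test 3 (a=1, b=1): fault-free N1=1, N2=1, N3=0, N4=0 → 0; observed 0. Eliminates N4 inverted output.
Only N3 inverted output is consistent with every test.

N3 inverted output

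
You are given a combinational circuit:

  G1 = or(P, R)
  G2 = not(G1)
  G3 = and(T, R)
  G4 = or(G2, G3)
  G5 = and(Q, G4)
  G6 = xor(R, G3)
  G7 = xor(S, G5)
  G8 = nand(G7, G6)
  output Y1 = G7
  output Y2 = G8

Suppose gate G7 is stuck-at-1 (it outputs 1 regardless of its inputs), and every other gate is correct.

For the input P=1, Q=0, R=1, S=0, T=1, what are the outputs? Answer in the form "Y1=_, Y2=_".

Y1=1, Y2=1

Propagate with G7 forced: G1=1, G2=0, G3=1, G4=1, G5=0, G6=0, G7=1 [stuck-at-1], G8=1.
So the outputs are Y1=1, Y2=1. (Without the fault they would be Y1=0, Y2=1.)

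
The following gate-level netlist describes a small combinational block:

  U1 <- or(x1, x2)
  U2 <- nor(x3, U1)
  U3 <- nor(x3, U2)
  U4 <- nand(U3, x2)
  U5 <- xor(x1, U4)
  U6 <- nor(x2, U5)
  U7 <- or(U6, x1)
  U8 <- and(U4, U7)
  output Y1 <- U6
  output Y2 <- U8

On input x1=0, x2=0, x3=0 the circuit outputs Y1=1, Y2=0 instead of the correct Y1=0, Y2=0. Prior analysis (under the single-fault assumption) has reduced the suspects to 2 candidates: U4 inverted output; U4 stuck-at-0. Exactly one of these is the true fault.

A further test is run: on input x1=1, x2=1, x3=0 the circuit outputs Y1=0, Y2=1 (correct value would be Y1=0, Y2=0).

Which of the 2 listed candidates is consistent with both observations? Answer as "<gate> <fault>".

Evaluate each candidate on input x1=1, x2=1, x3=0:
  U4 inverted output: U1=1, U2=0, U3=1, U4=1 [inverted output], U5=0, U6=0, U7=1, U8=1 → Y1=0, Y2=1 — matches
  U4 stuck-at-0: U1=1, U2=0, U3=1, U4=0 [stuck-at-0], U5=1, U6=0, U7=1, U8=0 → Y1=0, Y2=0 — eliminated
Only U4 inverted output reproduces the observed Y1=0, Y2=1.

U4 inverted output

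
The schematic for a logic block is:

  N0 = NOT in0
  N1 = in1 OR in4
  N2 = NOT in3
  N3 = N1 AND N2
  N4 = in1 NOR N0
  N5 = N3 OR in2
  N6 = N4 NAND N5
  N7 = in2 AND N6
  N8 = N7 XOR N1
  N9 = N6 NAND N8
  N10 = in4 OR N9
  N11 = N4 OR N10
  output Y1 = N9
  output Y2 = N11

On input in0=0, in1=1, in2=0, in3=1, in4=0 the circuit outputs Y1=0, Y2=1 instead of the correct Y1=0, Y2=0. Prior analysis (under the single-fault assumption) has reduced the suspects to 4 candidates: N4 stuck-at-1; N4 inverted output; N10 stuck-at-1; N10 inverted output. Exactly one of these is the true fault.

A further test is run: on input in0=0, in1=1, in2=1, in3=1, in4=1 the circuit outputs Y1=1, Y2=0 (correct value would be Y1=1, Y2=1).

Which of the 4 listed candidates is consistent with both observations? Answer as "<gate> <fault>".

Evaluate each candidate on input in0=0, in1=1, in2=1, in3=1, in4=1:
  N4 stuck-at-1: N0=1, N1=1, N2=0, N3=0, N4=1 [stuck-at-1], N5=1, N6=0, N7=0, N8=1, N9=1, N10=1, N11=1 → Y1=1, Y2=1 — eliminated
  N4 inverted output: N0=1, N1=1, N2=0, N3=0, N4=1 [inverted output], N5=1, N6=0, N7=0, N8=1, N9=1, N10=1, N11=1 → Y1=1, Y2=1 — eliminated
  N10 stuck-at-1: N0=1, N1=1, N2=0, N3=0, N4=0, N5=1, N6=1, N7=1, N8=0, N9=1, N10=1 [stuck-at-1], N11=1 → Y1=1, Y2=1 — eliminated
  N10 inverted output: N0=1, N1=1, N2=0, N3=0, N4=0, N5=1, N6=1, N7=1, N8=0, N9=1, N10=0 [inverted output], N11=0 → Y1=1, Y2=0 — matches
Only N10 inverted output reproduces the observed Y1=1, Y2=0.

N10 inverted output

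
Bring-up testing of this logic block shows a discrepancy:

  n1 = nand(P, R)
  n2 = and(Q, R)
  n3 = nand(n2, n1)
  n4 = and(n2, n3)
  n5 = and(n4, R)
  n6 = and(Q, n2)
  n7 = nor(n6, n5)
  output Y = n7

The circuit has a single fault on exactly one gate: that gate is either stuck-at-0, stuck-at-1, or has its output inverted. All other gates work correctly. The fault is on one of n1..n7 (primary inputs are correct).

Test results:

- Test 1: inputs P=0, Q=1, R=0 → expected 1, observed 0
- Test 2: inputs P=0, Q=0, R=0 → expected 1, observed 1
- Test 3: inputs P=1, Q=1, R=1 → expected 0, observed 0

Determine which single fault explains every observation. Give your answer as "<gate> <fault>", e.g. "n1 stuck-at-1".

Fault-free values for test 1 (P=0, Q=1, R=0): n1=1, n2=0, n3=1, n4=0, n5=0, n6=0, n7=1, giving Y=1. Observed 0.
Test 1: faults giving observed 0 are {n2 stuck-at-1, n2 inverted output, n5 stuck-at-1, n5 inverted output, n6 stuck-at-1, n6 inverted output, n7 stuck-at-0, n7 inverted output}.
Test 2 (P=0, Q=0, R=0): fault-free n1=1, n2=0, n3=1, n4=0, n5=0, n6=0, n7=1 → 1; observed 1. Eliminates n5 stuck-at-1, n5 inverted output, n6 stuck-at-1, n6 inverted output, n7 stuck-at-0, n7 inverted output.
Test 3 (P=1, Q=1, R=1): fault-free n1=0, n2=1, n3=1, n4=1, n5=1, n6=1, n7=0 → 0; observed 0. Eliminates n2 inverted output.
Only n2 stuck-at-1 is consistent with every test.

n2 stuck-at-1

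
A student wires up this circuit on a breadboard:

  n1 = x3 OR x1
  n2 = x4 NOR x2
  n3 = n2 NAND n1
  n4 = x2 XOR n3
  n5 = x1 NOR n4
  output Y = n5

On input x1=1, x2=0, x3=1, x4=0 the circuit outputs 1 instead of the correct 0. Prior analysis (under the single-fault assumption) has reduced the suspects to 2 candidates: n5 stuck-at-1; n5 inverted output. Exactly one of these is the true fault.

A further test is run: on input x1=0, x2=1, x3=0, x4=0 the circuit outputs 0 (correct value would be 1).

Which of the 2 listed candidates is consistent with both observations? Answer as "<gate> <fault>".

Evaluate each candidate on input x1=0, x2=1, x3=0, x4=0:
  n5 stuck-at-1: n1=0, n2=0, n3=1, n4=0, n5=1 [stuck-at-1] → 1 — eliminated
  n5 inverted output: n1=0, n2=0, n3=1, n4=0, n5=0 [inverted output] → 0 — matches
Only n5 inverted output reproduces the observed 0.

n5 inverted output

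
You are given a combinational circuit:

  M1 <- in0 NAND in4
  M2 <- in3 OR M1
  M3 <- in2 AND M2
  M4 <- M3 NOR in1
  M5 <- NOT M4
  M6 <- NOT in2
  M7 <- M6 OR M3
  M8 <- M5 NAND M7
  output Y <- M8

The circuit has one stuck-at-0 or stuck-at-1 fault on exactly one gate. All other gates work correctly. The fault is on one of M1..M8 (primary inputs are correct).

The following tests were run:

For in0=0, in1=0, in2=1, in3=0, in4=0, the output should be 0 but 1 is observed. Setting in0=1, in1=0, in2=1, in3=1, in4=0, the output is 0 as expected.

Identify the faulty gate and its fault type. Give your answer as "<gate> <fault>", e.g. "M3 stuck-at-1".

Fault-free values for test 1 (in0=0, in1=0, in2=1, in3=0, in4=0): M1=1, M2=1, M3=1, M4=0, M5=1, M6=0, M7=1, M8=0, giving Y=0. Observed 1.
Test 1: faults giving observed 1 are {M1 stuck-at-0, M2 stuck-at-0, M3 stuck-at-0, M4 stuck-at-1, M5 stuck-at-0, M7 stuck-at-0, M8 stuck-at-1}.
Test 2 (in0=1, in1=0, in2=1, in3=1, in4=0): fault-free M1=1, M2=1, M3=1, M4=0, M5=1, M6=0, M7=1, M8=0 → 0; observed 0. Eliminates M2 stuck-at-0, M3 stuck-at-0, M4 stuck-at-1, M5 stuck-at-0, M7 stuck-at-0, M8 stuck-at-1.
Only M1 stuck-at-0 is consistent with every test.

M1 stuck-at-0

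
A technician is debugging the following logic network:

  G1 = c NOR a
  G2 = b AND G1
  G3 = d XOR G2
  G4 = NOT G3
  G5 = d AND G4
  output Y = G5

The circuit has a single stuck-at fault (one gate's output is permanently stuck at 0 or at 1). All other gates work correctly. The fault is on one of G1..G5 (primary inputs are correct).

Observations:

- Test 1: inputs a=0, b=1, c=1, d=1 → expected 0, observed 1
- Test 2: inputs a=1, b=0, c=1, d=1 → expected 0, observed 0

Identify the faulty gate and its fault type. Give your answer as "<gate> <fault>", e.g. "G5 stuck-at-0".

G1 stuck-at-1

Fault-free values for test 1 (a=0, b=1, c=1, d=1): G1=0, G2=0, G3=1, G4=0, G5=0, giving Y=0. Observed 1.
Test 1: faults giving observed 1 are {G1 stuck-at-1, G2 stuck-at-1, G3 stuck-at-0, G4 stuck-at-1, G5 stuck-at-1}.
Test 2 (a=1, b=0, c=1, d=1): fault-free G1=0, G2=0, G3=1, G4=0, G5=0 → 0; observed 0. Eliminates G2 stuck-at-1, G3 stuck-at-0, G4 stuck-at-1, G5 stuck-at-1.
Only G1 stuck-at-1 is consistent with every test.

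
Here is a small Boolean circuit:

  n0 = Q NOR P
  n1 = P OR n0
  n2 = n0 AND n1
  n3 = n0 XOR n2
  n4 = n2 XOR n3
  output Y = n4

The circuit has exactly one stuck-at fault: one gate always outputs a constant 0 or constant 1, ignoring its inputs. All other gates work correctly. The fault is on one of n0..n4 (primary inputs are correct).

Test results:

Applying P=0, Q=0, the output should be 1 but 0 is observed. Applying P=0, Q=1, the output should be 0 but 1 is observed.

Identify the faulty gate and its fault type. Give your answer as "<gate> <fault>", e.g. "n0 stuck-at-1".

Fault-free values for test 1 (P=0, Q=0): n0=1, n1=1, n2=1, n3=0, n4=1, giving Y=1. Observed 0.
Test 1: faults giving observed 0 are {n0 stuck-at-0, n3 stuck-at-1, n4 stuck-at-0}.
Test 2 (P=0, Q=1): fault-free n0=0, n1=0, n2=0, n3=0, n4=0 → 0; observed 1. Eliminates n0 stuck-at-0, n4 stuck-at-0.
Only n3 stuck-at-1 is consistent with every test.

n3 stuck-at-1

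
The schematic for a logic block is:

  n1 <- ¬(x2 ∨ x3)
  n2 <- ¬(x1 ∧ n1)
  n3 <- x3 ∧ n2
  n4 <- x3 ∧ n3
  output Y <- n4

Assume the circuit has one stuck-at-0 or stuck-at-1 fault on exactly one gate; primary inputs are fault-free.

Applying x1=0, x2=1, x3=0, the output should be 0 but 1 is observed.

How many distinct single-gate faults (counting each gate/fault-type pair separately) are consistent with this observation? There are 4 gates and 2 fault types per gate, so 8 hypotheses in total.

Fault-free: n1=0, n2=1, n3=0, n4=0 → 0. Observed 1.
  n1 stuck-at-0: output 0 ✗
  n1 stuck-at-1: output 0 ✗
  n2 stuck-at-0: output 0 ✗
  n2 stuck-at-1: output 0 ✗
  n3 stuck-at-0: output 0 ✗
  n3 stuck-at-1: output 0 ✗
  n4 stuck-at-0: output 0 ✗
  n4 stuck-at-1: output 1 ✓
Consistent faults: {n4 stuck-at-1} — 1 in all.

1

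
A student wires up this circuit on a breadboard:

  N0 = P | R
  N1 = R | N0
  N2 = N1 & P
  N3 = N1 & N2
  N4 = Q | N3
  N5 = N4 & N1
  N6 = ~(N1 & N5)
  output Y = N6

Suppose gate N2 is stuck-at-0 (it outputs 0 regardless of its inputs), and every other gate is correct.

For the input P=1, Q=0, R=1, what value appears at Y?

Propagate with N2 forced: N0=1, N1=1, N2=0 [stuck-at-0], N3=0, N4=0, N5=0, N6=1.
So Y = 1. (Without the fault it would be 0.)

1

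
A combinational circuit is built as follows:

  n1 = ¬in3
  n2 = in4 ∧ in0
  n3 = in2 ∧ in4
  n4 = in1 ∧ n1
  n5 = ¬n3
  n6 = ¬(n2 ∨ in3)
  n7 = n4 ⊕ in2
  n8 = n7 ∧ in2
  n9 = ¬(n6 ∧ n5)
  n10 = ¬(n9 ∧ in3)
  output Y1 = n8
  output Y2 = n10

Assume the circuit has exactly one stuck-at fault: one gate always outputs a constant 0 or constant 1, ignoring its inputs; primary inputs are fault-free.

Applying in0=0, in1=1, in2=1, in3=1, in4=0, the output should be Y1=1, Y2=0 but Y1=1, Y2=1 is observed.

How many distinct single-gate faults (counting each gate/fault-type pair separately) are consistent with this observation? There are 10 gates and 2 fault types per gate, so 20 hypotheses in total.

3

Fault-free: n1=0, n2=0, n3=0, n4=0, n5=1, n6=0, n7=1, n8=1, n9=1, n10=0 → Y1=1, Y2=0. Observed Y1=1, Y2=1.
  n1: none of the 2 fault types match ✗
  n2: none of the 2 fault types match ✗
  n3: none of the 2 fault types match ✗
  n4: none of the 2 fault types match ✗
  n5: none of the 2 fault types match ✗
  n6: stuck-at-1 ✓; others ✗
  n7: none of the 2 fault types match ✗
  n8: none of the 2 fault types match ✗
  n9: stuck-at-0 ✓; others ✗
  n10: stuck-at-1 ✓; others ✗
Consistent faults: {n6 stuck-at-1, n9 stuck-at-0, n10 stuck-at-1} — 3 in all.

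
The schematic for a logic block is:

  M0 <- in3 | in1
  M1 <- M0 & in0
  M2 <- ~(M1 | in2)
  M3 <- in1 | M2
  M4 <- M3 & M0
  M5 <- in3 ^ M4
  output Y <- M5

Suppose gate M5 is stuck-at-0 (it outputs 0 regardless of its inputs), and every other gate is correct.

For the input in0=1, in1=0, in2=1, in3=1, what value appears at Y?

0

Propagate with M5 forced: M0=1, M1=1, M2=0, M3=0, M4=0, M5=0 [stuck-at-0].
So Y = 0. (Without the fault it would be 1.)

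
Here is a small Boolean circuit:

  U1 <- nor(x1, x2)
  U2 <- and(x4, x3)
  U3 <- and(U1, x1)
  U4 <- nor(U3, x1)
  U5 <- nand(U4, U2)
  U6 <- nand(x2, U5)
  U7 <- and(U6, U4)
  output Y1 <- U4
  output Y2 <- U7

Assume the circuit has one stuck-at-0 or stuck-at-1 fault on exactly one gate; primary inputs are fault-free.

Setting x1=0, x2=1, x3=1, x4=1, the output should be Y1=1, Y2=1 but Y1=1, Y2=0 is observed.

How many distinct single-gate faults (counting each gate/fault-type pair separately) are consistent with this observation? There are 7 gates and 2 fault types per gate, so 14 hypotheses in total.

4

Fault-free: U1=0, U2=1, U3=0, U4=1, U5=0, U6=1, U7=1 → Y1=1, Y2=1. Observed Y1=1, Y2=0.
  U1 stuck-at-0: output Y1=1, Y2=1 ✗
  U1 stuck-at-1: output Y1=1, Y2=1 ✗
  U2 stuck-at-0: output Y1=1, Y2=0 ✓
  U2 stuck-at-1: output Y1=1, Y2=1 ✗
  U3 stuck-at-0: output Y1=1, Y2=1 ✗
  U3 stuck-at-1: output Y1=0, Y2=0 ✗
  U4 stuck-at-0: output Y1=0, Y2=0 ✗
  U4 stuck-at-1: output Y1=1, Y2=1 ✗
  U5 stuck-at-0: output Y1=1, Y2=1 ✗
  U5 stuck-at-1: output Y1=1, Y2=0 ✓
  U6 stuck-at-0: output Y1=1, Y2=0 ✓
  U6 stuck-at-1: output Y1=1, Y2=1 ✗
  U7 stuck-at-0: output Y1=1, Y2=0 ✓
  U7 stuck-at-1: output Y1=1, Y2=1 ✗
Consistent faults: {U2 stuck-at-0, U5 stuck-at-1, U6 stuck-at-0, U7 stuck-at-0} — 4 in all.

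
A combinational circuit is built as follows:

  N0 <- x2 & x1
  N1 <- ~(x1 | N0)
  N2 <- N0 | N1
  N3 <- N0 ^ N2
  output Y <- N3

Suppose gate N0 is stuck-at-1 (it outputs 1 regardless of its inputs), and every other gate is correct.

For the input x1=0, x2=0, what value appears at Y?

0

Propagate with N0 forced: N0=1 [stuck-at-1], N1=0, N2=1, N3=0.
So Y = 0. (Without the fault it would be 1.)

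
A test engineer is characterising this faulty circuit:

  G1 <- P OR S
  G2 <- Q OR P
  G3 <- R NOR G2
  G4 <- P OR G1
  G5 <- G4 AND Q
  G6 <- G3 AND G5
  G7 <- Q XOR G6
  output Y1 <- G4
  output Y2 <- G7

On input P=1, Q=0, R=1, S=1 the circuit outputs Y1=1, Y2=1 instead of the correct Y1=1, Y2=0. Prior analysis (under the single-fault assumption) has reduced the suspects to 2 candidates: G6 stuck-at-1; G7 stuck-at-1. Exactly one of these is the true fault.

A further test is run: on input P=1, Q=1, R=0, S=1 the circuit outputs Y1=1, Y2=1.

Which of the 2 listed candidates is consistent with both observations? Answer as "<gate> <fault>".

Evaluate each candidate on input P=1, Q=1, R=0, S=1:
  G6 stuck-at-1: G1=1, G2=1, G3=0, G4=1, G5=1, G6=1 [stuck-at-1], G7=0 → Y1=1, Y2=0 — eliminated
  G7 stuck-at-1: G1=1, G2=1, G3=0, G4=1, G5=1, G6=0, G7=1 [stuck-at-1] → Y1=1, Y2=1 — matches
Only G7 stuck-at-1 reproduces the observed Y1=1, Y2=1.

G7 stuck-at-1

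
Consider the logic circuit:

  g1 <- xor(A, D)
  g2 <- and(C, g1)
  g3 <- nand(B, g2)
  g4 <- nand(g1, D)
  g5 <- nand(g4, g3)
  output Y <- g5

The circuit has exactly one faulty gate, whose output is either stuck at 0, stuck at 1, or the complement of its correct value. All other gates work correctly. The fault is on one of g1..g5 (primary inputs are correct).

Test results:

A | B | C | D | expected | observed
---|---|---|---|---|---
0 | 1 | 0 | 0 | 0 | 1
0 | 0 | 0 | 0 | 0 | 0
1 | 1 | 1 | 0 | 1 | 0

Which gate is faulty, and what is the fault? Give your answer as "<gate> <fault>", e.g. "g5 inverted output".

Fault-free values for test 1 (A=0, B=1, C=0, D=0): g1=0, g2=0, g3=1, g4=1, g5=0, giving Y=0. Observed 1.
Test 1: faults giving observed 1 are {g2 stuck-at-1, g2 inverted output, g3 stuck-at-0, g3 inverted output, g4 stuck-at-0, g4 inverted output, g5 stuck-at-1, g5 inverted output}.
Test 2 (A=0, B=0, C=0, D=0): fault-free g1=0, g2=0, g3=1, g4=1, g5=0 → 0; observed 0. Eliminates g3 stuck-at-0, g3 inverted output, g4 stuck-at-0, g4 inverted output, g5 stuck-at-1, g5 inverted output.
Test 3 (A=1, B=1, C=1, D=0): fault-free g1=1, g2=1, g3=0, g4=1, g5=1 → 1; observed 0. Eliminates g2 stuck-at-1.
Only g2 inverted output is consistent with every test.

g2 inverted output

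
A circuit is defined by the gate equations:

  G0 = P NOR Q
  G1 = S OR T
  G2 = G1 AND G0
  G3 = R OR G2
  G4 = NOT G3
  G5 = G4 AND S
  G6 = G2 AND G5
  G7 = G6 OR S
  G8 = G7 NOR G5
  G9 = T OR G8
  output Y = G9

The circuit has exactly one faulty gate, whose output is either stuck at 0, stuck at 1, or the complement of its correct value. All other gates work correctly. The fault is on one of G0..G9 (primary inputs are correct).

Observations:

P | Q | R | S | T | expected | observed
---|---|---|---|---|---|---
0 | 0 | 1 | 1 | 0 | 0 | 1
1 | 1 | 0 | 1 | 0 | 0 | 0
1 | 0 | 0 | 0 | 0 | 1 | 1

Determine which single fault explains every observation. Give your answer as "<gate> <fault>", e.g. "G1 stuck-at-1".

G7 stuck-at-0

Fault-free values for test 1 (P=0, Q=0, R=1, S=1, T=0): G0=1, G1=1, G2=1, G3=1, G4=0, G5=0, G6=0, G7=1, G8=0, G9=0, giving Y=0. Observed 1.
Test 1: faults giving observed 1 are {G7 stuck-at-0, G7 inverted output, G8 stuck-at-1, G8 inverted output, G9 stuck-at-1, G9 inverted output}.
Test 2 (P=1, Q=1, R=0, S=1, T=0): fault-free G0=0, G1=1, G2=0, G3=0, G4=1, G5=1, G6=0, G7=1, G8=0, G9=0 → 0; observed 0. Eliminates G8 stuck-at-1, G8 inverted output, G9 stuck-at-1, G9 inverted output.
Test 3 (P=1, Q=0, R=0, S=0, T=0): fault-free G0=0, G1=0, G2=0, G3=0, G4=1, G5=0, G6=0, G7=0, G8=1, G9=1 → 1; observed 1. Eliminates G7 inverted output.
Only G7 stuck-at-0 is consistent with every test.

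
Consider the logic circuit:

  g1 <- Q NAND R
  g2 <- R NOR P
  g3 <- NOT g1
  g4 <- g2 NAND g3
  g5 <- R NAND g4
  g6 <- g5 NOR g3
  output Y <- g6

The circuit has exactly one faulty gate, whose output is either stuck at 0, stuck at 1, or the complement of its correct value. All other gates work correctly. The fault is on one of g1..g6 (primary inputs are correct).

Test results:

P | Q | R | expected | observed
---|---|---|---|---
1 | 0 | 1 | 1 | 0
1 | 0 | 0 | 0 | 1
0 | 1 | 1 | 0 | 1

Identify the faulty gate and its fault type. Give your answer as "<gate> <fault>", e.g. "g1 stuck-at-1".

g6 inverted output

Fault-free values for test 1 (P=1, Q=0, R=1): g1=1, g2=0, g3=0, g4=1, g5=0, g6=1, giving Y=1. Observed 0.
Test 1: faults giving observed 0 are {g1 stuck-at-0, g1 inverted output, g3 stuck-at-1, g3 inverted output, g4 stuck-at-0, g4 inverted output, g5 stuck-at-1, g5 inverted output, g6 stuck-at-0, g6 inverted output}.
Test 2 (P=1, Q=0, R=0): fault-free g1=1, g2=0, g3=0, g4=1, g5=1, g6=0 → 0; observed 1. Eliminates g1 stuck-at-0, g1 inverted output, g3 stuck-at-1, g3 inverted output, g4 stuck-at-0, g4 inverted output, g5 stuck-at-1, g6 stuck-at-0.
Test 3 (P=0, Q=1, R=1): fault-free g1=0, g2=0, g3=1, g4=1, g5=0, g6=0 → 0; observed 1. Eliminates g5 inverted output.
Only g6 inverted output is consistent with every test.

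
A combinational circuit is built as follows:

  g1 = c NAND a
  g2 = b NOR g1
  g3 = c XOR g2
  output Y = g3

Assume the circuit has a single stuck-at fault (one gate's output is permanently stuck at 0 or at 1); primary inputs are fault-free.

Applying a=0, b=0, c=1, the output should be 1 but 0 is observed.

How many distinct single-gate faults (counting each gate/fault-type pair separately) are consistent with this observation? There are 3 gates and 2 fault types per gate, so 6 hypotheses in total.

3

Fault-free: g1=1, g2=0, g3=1 → 1. Observed 0.
  g1 stuck-at-0: output 0 ✓
  g1 stuck-at-1: output 1 ✗
  g2 stuck-at-0: output 1 ✗
  g2 stuck-at-1: output 0 ✓
  g3 stuck-at-0: output 0 ✓
  g3 stuck-at-1: output 1 ✗
Consistent faults: {g1 stuck-at-0, g2 stuck-at-1, g3 stuck-at-0} — 3 in all.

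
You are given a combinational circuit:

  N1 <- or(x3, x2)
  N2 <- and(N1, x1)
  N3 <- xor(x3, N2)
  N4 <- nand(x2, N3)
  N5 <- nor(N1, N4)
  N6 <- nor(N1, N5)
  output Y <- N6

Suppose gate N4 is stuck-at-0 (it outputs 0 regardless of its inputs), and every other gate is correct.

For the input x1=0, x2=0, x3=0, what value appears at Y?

Propagate with N4 forced: N1=0, N2=0, N3=0, N4=0 [stuck-at-0], N5=1, N6=0.
So Y = 0. (Without the fault it would be 1.)

0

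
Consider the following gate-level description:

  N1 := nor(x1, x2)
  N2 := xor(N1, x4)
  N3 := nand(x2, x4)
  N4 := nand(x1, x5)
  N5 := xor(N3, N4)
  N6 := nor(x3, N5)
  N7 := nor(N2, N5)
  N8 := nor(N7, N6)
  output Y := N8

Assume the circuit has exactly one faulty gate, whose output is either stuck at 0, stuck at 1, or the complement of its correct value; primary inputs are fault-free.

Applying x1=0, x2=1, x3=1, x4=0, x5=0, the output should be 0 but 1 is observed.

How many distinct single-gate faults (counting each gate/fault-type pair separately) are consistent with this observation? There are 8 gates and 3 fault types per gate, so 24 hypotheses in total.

14

Fault-free: N1=0, N2=0, N3=1, N4=1, N5=0, N6=0, N7=1, N8=0 → 0. Observed 1.
  N1: stuck-at-1, inverted output ✓; others ✗
  N2: stuck-at-1, inverted output ✓; others ✗
  N3: stuck-at-0, inverted output ✓; others ✗
  N4: stuck-at-0, inverted output ✓; others ✗
  N5: stuck-at-1, inverted output ✓; others ✗
  N6: none of the 3 fault types match ✗
  N7: stuck-at-0, inverted output ✓; others ✗
  N8: stuck-at-1, inverted output ✓; others ✗
Consistent faults: {N1 stuck-at-1, N1 inverted output, N2 stuck-at-1, N2 inverted output, N3 stuck-at-0, N3 inverted output, N4 stuck-at-0, N4 inverted output, N5 stuck-at-1, N5 inverted output, N7 stuck-at-0, N7 inverted output, N8 stuck-at-1, N8 inverted output} — 14 in all.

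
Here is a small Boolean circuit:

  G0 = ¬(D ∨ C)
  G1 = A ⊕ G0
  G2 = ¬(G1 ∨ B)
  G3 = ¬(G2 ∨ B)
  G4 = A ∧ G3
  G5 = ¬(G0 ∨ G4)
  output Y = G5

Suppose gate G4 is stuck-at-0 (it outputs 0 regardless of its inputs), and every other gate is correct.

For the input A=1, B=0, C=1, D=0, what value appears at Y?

1

Propagate with G4 forced: G0=0, G1=1, G2=0, G3=1, G4=0 [stuck-at-0], G5=1.
So Y = 1. (Without the fault it would be 0.)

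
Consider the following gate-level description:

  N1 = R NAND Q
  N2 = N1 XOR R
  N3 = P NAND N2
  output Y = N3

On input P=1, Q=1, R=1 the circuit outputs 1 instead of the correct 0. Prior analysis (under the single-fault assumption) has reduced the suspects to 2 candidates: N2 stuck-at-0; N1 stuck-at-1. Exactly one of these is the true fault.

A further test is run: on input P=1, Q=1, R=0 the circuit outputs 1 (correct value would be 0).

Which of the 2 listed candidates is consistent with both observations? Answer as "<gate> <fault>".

N2 stuck-at-0

Evaluate each candidate on input P=1, Q=1, R=0:
  N2 stuck-at-0: N1=1, N2=0 [stuck-at-0], N3=1 → 1 — matches
  N1 stuck-at-1: N1=1 [stuck-at-1], N2=1, N3=0 → 0 — eliminated
Only N2 stuck-at-0 reproduces the observed 1.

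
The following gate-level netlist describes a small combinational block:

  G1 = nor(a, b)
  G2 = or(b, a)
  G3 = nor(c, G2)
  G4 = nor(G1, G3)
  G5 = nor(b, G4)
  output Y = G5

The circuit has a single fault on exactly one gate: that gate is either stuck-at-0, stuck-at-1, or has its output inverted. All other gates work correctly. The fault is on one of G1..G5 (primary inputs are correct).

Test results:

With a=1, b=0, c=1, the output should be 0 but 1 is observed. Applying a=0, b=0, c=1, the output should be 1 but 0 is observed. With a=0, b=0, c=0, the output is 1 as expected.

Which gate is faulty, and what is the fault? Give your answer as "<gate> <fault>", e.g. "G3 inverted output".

G1 inverted output

Fault-free values for test 1 (a=1, b=0, c=1): G1=0, G2=1, G3=0, G4=1, G5=0, giving Y=0. Observed 1.
Test 1: faults giving observed 1 are {G1 stuck-at-1, G1 inverted output, G3 stuck-at-1, G3 inverted output, G4 stuck-at-0, G4 inverted output, G5 stuck-at-1, G5 inverted output}.
Test 2 (a=0, b=0, c=1): fault-free G1=1, G2=0, G3=0, G4=0, G5=1 → 1; observed 0. Eliminates G1 stuck-at-1, G3 stuck-at-1, G3 inverted output, G4 stuck-at-0, G5 stuck-at-1.
Test 3 (a=0, b=0, c=0): fault-free G1=1, G2=0, G3=1, G4=0, G5=1 → 1; observed 1. Eliminates G4 inverted output, G5 inverted output.
Only G1 inverted output is consistent with every test.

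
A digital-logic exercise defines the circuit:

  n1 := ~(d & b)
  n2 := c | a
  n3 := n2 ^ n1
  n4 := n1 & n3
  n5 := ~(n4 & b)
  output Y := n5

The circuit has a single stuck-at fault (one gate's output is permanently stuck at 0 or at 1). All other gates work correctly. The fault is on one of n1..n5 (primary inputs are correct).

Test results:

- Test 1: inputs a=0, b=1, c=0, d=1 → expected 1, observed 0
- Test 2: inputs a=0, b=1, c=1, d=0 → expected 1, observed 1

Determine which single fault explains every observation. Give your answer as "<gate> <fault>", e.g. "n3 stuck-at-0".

n1 stuck-at-1

Fault-free values for test 1 (a=0, b=1, c=0, d=1): n1=0, n2=0, n3=0, n4=0, n5=1, giving Y=1. Observed 0.
Test 1: faults giving observed 0 are {n1 stuck-at-1, n4 stuck-at-1, n5 stuck-at-0}.
Test 2 (a=0, b=1, c=1, d=0): fault-free n1=1, n2=1, n3=0, n4=0, n5=1 → 1; observed 1. Eliminates n4 stuck-at-1, n5 stuck-at-0.
Only n1 stuck-at-1 is consistent with every test.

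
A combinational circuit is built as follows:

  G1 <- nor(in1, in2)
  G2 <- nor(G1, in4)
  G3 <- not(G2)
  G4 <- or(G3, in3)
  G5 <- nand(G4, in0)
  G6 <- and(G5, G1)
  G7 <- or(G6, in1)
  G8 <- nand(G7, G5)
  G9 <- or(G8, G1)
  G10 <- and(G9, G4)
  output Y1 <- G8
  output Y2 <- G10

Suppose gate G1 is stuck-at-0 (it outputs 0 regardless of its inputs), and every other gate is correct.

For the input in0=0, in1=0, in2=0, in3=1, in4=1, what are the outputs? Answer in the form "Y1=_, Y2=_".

Y1=1, Y2=1

Propagate with G1 forced: G1=0 [stuck-at-0], G2=0, G3=1, G4=1, G5=1, G6=0, G7=0, G8=1, G9=1, G10=1.
So the outputs are Y1=1, Y2=1. (Without the fault they would be Y1=0, Y2=1.)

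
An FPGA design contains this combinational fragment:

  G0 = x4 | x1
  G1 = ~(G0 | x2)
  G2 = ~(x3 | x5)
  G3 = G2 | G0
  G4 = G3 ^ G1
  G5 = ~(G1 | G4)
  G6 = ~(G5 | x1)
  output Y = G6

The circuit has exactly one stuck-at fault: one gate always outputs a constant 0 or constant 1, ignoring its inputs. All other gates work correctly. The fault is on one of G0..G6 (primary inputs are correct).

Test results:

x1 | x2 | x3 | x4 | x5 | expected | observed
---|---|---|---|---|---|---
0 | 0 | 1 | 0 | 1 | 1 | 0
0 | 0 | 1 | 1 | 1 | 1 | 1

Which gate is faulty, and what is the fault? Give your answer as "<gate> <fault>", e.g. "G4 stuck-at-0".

G1 stuck-at-0

Fault-free values for test 1 (x1=0, x2=0, x3=1, x4=0, x5=1): G0=0, G1=1, G2=0, G3=0, G4=1, G5=0, G6=1, giving Y=1. Observed 0.
Test 1: faults giving observed 0 are {G1 stuck-at-0, G5 stuck-at-1, G6 stuck-at-0}.
Test 2 (x1=0, x2=0, x3=1, x4=1, x5=1): fault-free G0=1, G1=0, G2=0, G3=1, G4=1, G5=0, G6=1 → 1; observed 1. Eliminates G5 stuck-at-1, G6 stuck-at-0.
Only G1 stuck-at-0 is consistent with every test.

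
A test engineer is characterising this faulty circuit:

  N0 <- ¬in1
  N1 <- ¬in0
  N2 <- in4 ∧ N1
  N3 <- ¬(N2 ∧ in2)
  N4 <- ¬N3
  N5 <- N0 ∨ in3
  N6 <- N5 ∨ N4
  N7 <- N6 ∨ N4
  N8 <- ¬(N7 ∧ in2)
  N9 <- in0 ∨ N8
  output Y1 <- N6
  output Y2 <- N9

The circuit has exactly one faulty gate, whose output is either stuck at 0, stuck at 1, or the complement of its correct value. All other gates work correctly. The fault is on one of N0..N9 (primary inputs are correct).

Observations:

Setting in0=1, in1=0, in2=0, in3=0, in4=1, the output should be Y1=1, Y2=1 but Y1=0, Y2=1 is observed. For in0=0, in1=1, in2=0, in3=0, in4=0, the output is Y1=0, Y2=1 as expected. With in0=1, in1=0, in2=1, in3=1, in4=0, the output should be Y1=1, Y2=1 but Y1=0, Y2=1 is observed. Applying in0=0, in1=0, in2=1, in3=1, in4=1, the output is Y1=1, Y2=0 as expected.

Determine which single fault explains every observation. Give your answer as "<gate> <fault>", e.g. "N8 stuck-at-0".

Fault-free values for test 1 (in0=1, in1=0, in2=0, in3=0, in4=1): N0=1, N1=0, N2=0, N3=1, N4=0, N5=1, N6=1, N7=1, N8=1, N9=1, giving Y1=1, Y2=1. Observed Y1=0, Y2=1.
Test 1: faults giving observed Y1=0, Y2=1 are {N0 stuck-at-0, N0 inverted output, N5 stuck-at-0, N5 inverted output, N6 stuck-at-0, N6 inverted output}.
Test 2 (in0=0, in1=1, in2=0, in3=0, in4=0): fault-free N0=0, N1=1, N2=0, N3=1, N4=0, N5=0, N6=0, N7=0, N8=1, N9=1 → Y1=0, Y2=1; observed Y1=0, Y2=1. Eliminates N0 inverted output, N5 inverted output, N6 inverted output.
Test 3 (in0=1, in1=0, in2=1, in3=1, in4=0): fault-free N0=1, N1=0, N2=0, N3=1, N4=0, N5=1, N6=1, N7=1, N8=0, N9=1 → Y1=1, Y2=1; observed Y1=0, Y2=1. Eliminates N0 stuck-at-0.
Test 4 (in0=0, in1=0, in2=1, in3=1, in4=1): fault-free N0=1, N1=1, N2=1, N3=0, N4=1, N5=1, N6=1, N7=1, N8=0, N9=0 → Y1=1, Y2=0; observed Y1=1, Y2=0. Eliminates N6 stuck-at-0.
Only N5 stuck-at-0 is consistent with every test.

N5 stuck-at-0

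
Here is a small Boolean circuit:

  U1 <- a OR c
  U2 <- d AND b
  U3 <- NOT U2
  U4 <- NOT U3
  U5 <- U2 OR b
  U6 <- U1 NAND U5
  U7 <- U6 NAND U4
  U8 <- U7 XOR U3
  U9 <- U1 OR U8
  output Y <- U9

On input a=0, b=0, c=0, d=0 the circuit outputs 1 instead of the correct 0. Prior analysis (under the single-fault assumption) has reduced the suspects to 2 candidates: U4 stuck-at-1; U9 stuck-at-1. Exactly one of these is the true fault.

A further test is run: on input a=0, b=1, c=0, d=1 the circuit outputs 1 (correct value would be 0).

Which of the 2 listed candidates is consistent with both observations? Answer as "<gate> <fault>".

U9 stuck-at-1

Evaluate each candidate on input a=0, b=1, c=0, d=1:
  U4 stuck-at-1: U1=0, U2=1, U3=0, U4=1 [stuck-at-1], U5=1, U6=1, U7=0, U8=0, U9=0 → 0 — eliminated
  U9 stuck-at-1: U1=0, U2=1, U3=0, U4=1, U5=1, U6=1, U7=0, U8=0, U9=1 [stuck-at-1] → 1 — matches
Only U9 stuck-at-1 reproduces the observed 1.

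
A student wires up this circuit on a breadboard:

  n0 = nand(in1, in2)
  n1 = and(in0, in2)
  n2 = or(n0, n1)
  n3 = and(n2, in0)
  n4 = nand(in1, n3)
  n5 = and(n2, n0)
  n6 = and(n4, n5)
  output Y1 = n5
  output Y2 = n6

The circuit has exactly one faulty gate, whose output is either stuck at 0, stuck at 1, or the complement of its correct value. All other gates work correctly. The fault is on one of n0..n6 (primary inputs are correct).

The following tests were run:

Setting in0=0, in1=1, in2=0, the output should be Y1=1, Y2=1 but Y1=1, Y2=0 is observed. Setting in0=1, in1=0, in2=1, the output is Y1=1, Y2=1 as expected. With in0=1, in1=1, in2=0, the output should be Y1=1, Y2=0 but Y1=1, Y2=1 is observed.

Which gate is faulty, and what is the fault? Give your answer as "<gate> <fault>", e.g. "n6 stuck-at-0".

n3 inverted output

Fault-free values for test 1 (in0=0, in1=1, in2=0): n0=1, n1=0, n2=1, n3=0, n4=1, n5=1, n6=1, giving Y1=1, Y2=1. Observed Y1=1, Y2=0.
Test 1: faults giving observed Y1=1, Y2=0 are {n3 stuck-at-1, n3 inverted output, n4 stuck-at-0, n4 inverted output, n6 stuck-at-0, n6 inverted output}.
Test 2 (in0=1, in1=0, in2=1): fault-free n0=1, n1=1, n2=1, n3=1, n4=1, n5=1, n6=1 → Y1=1, Y2=1; observed Y1=1, Y2=1. Eliminates n4 stuck-at-0, n4 inverted output, n6 stuck-at-0, n6 inverted output.
Test 3 (in0=1, in1=1, in2=0): fault-free n0=1, n1=0, n2=1, n3=1, n4=0, n5=1, n6=0 → Y1=1, Y2=0; observed Y1=1, Y2=1. Eliminates n3 stuck-at-1.
Only n3 inverted output is consistent with every test.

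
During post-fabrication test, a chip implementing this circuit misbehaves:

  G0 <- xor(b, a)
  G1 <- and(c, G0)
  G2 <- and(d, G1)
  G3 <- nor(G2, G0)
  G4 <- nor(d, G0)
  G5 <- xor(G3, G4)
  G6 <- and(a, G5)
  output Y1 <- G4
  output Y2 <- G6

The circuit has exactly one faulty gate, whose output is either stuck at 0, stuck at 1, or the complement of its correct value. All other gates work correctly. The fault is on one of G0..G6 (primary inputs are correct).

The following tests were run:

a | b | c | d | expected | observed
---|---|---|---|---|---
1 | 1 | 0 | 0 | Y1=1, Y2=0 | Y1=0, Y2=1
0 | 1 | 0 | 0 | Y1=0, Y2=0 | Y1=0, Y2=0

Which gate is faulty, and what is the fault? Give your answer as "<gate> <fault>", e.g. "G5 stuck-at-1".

G4 stuck-at-0

Fault-free values for test 1 (a=1, b=1, c=0, d=0): G0=0, G1=0, G2=0, G3=1, G4=1, G5=0, G6=0, giving Y1=1, Y2=0. Observed Y1=0, Y2=1.
Test 1: faults giving observed Y1=0, Y2=1 are {G4 stuck-at-0, G4 inverted output}.
Test 2 (a=0, b=1, c=0, d=0): fault-free G0=1, G1=0, G2=0, G3=0, G4=0, G5=0, G6=0 → Y1=0, Y2=0; observed Y1=0, Y2=0. Eliminates G4 inverted output.
Only G4 stuck-at-0 is consistent with every test.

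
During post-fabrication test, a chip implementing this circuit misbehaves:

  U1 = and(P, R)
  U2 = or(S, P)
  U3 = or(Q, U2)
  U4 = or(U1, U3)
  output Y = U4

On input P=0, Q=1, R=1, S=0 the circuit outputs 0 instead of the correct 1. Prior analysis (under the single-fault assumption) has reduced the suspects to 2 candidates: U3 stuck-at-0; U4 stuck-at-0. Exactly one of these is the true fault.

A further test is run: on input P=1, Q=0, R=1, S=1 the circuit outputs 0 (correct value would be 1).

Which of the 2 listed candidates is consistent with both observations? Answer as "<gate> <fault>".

U4 stuck-at-0

Evaluate each candidate on input P=1, Q=0, R=1, S=1:
  U3 stuck-at-0: U1=1, U2=1, U3=0 [stuck-at-0], U4=1 → 1 — eliminated
  U4 stuck-at-0: U1=1, U2=1, U3=1, U4=0 [stuck-at-0] → 0 — matches
Only U4 stuck-at-0 reproduces the observed 0.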